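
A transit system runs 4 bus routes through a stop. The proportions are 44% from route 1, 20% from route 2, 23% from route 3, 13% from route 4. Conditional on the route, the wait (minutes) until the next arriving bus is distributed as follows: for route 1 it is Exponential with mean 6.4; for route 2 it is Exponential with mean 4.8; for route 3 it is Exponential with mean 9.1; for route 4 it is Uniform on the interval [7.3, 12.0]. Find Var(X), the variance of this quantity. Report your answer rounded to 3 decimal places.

44.954

Per component, 1: μ=6.4, E[X²]=81.92; 2: μ=4.8, E[X²]=46.08; 3: μ=9.1, E[X²]=165.62; 4: μ=9.65, E[X²]=94.9633.
E[X] = 0.44·6.4 + 0.2·4.8 + 0.23·9.1 + 0.13·9.65 = 7.1235.
E[X²] = 0.44·81.92 + 0.2·46.08 + 0.23·165.62 + 0.13·94.9633 = 95.6986.
Var(X) = E[X²] − (E[X])² = 95.6986 − 50.7443 = 44.9544.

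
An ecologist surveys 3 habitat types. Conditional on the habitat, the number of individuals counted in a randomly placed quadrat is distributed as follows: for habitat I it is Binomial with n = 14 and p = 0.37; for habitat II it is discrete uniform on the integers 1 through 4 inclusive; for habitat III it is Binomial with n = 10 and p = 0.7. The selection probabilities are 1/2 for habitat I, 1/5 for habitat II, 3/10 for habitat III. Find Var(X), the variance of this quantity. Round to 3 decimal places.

4.942

Per component, I: μ=5.18, E[X²]=30.0958; II: μ=2.5, E[X²]=7.5; III: μ=7, E[X²]=51.1.
E[X] = 0.5·5.18 + 0.2·2.5 + 0.3·7 = 5.19.
E[X²] = 0.5·30.0958 + 0.2·7.5 + 0.3·51.1 = 31.8779.
Var(X) = E[X²] − (E[X])² = 31.8779 − 26.9361 = 4.9418.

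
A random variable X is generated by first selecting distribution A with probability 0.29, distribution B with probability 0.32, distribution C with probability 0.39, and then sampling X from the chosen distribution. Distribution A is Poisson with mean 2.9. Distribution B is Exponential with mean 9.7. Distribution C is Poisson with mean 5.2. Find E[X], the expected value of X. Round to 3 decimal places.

Component means — A: 2.9; B: 9.7; C: 5.2.
E[X] = 0.29·2.9 + 0.32·9.7 + 0.39·5.2 = 5.973.

5.973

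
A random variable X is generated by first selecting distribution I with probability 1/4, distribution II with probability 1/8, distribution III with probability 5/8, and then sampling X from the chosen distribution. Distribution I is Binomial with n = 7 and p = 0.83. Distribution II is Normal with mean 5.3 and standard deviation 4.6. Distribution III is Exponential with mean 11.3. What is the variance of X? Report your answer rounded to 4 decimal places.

Per component, I: μ=5.81, E[X²]=34.7438; II: μ=5.3, E[X²]=49.25; III: μ=11.3, E[X²]=255.38.
E[X] = 0.25·5.81 + 0.125·5.3 + 0.625·11.3 = 9.1775.
E[X²] = 0.25·34.7438 + 0.125·49.25 + 0.625·255.38 = 174.455.
Var(X) = E[X²] − (E[X])² = 174.455 − 84.2265 = 90.2282.

90.2282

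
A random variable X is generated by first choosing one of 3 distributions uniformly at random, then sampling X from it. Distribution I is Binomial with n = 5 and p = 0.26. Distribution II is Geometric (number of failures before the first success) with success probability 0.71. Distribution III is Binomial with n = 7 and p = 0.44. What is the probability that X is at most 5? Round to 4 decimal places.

0.9893

Conditional on each component, P(X ≤ 5): I: 1; II: 0.999405; III: 0.968362.
By total probability, P(X ≤ 5) = 0.333333·1 + 0.333333·0.999405 + 0.333333·0.968362 = 0.989256.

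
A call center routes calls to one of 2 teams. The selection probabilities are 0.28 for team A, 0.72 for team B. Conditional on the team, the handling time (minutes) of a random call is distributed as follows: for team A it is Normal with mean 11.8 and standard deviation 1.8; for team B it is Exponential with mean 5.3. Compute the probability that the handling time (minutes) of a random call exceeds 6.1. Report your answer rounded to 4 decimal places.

0.5075

Conditional on each team, P(X > 6.1): A: 0.999229; B: 0.316338.
By total probability, P(X > 6.1) = 0.28·0.999229 + 0.72·0.316338 = 0.507548.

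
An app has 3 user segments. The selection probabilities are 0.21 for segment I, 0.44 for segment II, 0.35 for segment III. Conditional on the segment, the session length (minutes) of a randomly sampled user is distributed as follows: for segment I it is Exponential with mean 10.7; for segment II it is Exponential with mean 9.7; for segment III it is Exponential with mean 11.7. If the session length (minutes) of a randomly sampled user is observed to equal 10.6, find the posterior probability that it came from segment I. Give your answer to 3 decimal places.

0.211

Likelihoods f(10.6 | ·): I: 0.0347041; II: 0.0345651; III: 0.0345423.
Posterior ∝ prior × likelihood. Numerator for I: 0.21·0.0347041 = 0.00728786.
Normalizing constant: 0.21·0.0347041 + 0.44·0.0345651 + 0.35·0.0345423 = 0.0345863.
P(I | observation) = 0.00728786 / 0.0345863 = 0.210715.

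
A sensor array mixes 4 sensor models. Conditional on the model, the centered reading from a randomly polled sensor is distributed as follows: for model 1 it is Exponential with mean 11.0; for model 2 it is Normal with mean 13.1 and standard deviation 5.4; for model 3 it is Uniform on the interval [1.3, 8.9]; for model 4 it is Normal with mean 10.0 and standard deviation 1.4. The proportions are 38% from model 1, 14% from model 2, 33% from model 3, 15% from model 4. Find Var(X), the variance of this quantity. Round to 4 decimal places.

60.9487

Per component, 1: μ=11, E[X²]=242; 2: μ=13.1, E[X²]=200.77; 3: μ=5.1, E[X²]=30.8233; 4: μ=10, E[X²]=101.96.
E[X] = 0.38·11 + 0.14·13.1 + 0.33·5.1 + 0.15·10 = 9.197.
E[X²] = 0.38·242 + 0.14·200.77 + 0.33·30.8233 + 0.15·101.96 = 145.534.
Var(X) = E[X²] − (E[X])² = 145.534 − 84.5848 = 60.9487.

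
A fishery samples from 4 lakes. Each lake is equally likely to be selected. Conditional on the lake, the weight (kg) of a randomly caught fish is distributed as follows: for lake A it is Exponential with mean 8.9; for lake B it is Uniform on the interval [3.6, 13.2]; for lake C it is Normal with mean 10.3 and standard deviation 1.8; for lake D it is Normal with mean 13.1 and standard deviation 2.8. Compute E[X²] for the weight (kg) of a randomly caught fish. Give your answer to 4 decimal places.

For each component E[X²] = Var + (mean)², giving A: 158.42; B: 78.24; C: 109.33; D: 179.45.
Overall E[X²] = 0.25·158.42 + 0.25·78.24 + 0.25·109.33 + 0.25·179.45 = 131.36.

131.3600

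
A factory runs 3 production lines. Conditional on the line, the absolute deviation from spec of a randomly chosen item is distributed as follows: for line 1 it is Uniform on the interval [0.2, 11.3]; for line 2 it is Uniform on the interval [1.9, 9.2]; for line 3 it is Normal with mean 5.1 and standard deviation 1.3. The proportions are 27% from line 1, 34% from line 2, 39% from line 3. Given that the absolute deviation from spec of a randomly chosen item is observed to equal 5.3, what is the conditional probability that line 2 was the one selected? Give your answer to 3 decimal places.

Likelihoods f(5.3 | ·): 1: 0.0900901; 2: 0.136986; 3: 0.303268.
Posterior ∝ prior × likelihood. Numerator for 2: 0.34·0.136986 = 0.0465753.
Normalizing constant: 0.27·0.0900901 + 0.34·0.136986 + 0.39·0.303268 = 0.189174.
P(2 | observation) = 0.0465753 / 0.189174 = 0.246203.

0.246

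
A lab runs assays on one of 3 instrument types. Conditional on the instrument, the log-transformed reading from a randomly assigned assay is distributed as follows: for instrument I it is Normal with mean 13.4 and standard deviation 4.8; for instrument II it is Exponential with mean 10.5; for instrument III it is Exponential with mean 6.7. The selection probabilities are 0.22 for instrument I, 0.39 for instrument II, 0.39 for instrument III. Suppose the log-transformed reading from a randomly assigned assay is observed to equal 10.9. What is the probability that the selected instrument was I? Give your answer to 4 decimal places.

0.3936

Likelihoods f(10.9 | ·): I: 0.0725711; II: 0.0337265; III: 0.029335.
Posterior ∝ prior × likelihood. Numerator for I: 0.22·0.0725711 = 0.0159656.
Normalizing constant: 0.22·0.0725711 + 0.39·0.0337265 + 0.39·0.029335 = 0.0405597.
P(I | observation) = 0.0159656 / 0.0405597 = 0.393634.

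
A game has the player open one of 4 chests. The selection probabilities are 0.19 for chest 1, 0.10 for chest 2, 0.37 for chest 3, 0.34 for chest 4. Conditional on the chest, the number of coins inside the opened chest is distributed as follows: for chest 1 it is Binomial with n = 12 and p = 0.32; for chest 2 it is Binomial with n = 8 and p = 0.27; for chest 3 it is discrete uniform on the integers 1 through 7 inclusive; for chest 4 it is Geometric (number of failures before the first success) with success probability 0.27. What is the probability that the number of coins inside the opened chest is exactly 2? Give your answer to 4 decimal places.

Conditional on each chest, P(X = 2): 1: 0.142867; 2: 0.308903; 3: 0.142857; 4: 0.143883.
By total probability, P(X = 2) = 0.19·0.142867 + 0.1·0.308903 + 0.37·0.142857 + 0.34·0.143883 = 0.159813.

0.1598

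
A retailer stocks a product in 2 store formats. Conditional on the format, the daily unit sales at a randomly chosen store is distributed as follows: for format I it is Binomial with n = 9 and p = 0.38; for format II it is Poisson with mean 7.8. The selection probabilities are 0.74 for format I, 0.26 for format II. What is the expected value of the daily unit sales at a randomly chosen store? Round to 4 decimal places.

Component means — I: 3.42; II: 7.8.
E[X] = 0.74·3.42 + 0.26·7.8 = 4.5588.

4.5588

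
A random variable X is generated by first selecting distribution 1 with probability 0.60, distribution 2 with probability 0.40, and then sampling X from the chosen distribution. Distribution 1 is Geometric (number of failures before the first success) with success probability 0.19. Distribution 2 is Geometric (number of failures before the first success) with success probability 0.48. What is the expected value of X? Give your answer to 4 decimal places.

Component means — 1: 4.26316; 2: 1.08333.
E[X] = 0.6·4.26316 + 0.4·1.08333 = 2.99123.

2.9912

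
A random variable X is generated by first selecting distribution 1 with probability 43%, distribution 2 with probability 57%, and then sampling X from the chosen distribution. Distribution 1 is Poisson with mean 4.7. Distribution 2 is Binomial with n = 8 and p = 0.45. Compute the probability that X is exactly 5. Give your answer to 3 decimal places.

0.173

Conditional on each component, P(X = 5): 1: 0.17383; 2: 0.171925.
By total probability, P(X = 5) = 0.43·0.17383 + 0.57·0.171925 = 0.172744.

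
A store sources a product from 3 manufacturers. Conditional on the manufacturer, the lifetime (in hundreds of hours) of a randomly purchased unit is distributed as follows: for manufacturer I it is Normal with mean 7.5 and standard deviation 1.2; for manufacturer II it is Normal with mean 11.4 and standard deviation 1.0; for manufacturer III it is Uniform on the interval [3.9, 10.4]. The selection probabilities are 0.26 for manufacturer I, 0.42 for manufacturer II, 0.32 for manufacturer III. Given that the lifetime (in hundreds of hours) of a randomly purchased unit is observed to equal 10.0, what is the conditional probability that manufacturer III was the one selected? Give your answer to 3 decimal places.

0.404

Likelihoods f(10.0 | ·): I: 0.0379533; II: 0.149727; III: 0.153846.
Posterior ∝ prior × likelihood. Numerator for III: 0.32·0.153846 = 0.0492308.
Normalizing constant: 0.26·0.0379533 + 0.42·0.149727 + 0.32·0.153846 = 0.121984.
P(III | observation) = 0.0492308 / 0.121984 = 0.403583.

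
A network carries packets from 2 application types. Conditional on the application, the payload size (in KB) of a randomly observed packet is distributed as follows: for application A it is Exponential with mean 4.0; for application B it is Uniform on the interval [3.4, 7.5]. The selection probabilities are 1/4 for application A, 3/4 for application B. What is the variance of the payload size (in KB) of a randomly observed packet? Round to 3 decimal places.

Per component, A: μ=4, E[X²]=32; B: μ=5.45, E[X²]=31.1033.
E[X] = 0.25·4 + 0.75·5.45 = 5.0875.
E[X²] = 0.25·32 + 0.75·31.1033 = 31.3275.
Var(X) = E[X²] − (E[X])² = 31.3275 − 25.8827 = 5.44484.

5.445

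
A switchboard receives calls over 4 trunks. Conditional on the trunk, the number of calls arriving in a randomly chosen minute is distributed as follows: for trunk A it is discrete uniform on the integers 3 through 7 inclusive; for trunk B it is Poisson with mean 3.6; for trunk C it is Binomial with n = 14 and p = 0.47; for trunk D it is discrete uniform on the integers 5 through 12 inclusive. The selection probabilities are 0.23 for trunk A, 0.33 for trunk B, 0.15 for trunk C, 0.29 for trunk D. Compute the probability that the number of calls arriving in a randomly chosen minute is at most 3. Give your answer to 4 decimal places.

Conditional on each trunk, P(X ≤ 3): A: 0.2; B: 0.515216; C: 0.0467556; D: 0.
By total probability, P(X ≤ 3) = 0.23·0.2 + 0.33·0.515216 + 0.15·0.0467556 + 0.29·0 = 0.223035.

0.2230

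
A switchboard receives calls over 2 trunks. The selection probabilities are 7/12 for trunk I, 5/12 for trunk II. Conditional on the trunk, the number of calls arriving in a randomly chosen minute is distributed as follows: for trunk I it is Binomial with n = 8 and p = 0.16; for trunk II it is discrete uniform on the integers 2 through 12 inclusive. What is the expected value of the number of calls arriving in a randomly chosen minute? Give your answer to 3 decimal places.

3.663

Component means — I: 1.28; II: 7.
E[X] = 0.583333·1.28 + 0.416667·7 = 3.66333.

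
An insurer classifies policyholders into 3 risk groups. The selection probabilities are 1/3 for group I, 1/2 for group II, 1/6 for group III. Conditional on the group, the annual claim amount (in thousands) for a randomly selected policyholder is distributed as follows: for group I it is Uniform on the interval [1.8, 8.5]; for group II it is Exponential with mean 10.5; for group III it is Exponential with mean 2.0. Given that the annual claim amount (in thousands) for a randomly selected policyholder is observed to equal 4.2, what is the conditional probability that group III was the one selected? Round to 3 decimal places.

0.111

Likelihoods f(4.2 | ·): I: 0.149254; II: 0.06384; III: 0.0612282.
Posterior ∝ prior × likelihood. Numerator for III: 0.166667·0.0612282 = 0.0102047.
Normalizing constant: 0.333333·0.149254 + 0.5·0.06384 + 0.166667·0.0612282 = 0.0918759.
P(III | observation) = 0.0102047 / 0.0918759 = 0.11107.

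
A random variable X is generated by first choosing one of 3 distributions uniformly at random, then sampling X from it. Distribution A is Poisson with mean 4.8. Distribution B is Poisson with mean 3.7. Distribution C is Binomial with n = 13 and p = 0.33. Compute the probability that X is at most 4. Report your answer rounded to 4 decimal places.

Conditional on each component, P(X ≤ 4): A: 0.476259; B: 0.687219; C: 0.56237.
By total probability, P(X ≤ 4) = 0.333333·0.476259 + 0.333333·0.687219 + 0.333333·0.56237 = 0.575283.

0.5753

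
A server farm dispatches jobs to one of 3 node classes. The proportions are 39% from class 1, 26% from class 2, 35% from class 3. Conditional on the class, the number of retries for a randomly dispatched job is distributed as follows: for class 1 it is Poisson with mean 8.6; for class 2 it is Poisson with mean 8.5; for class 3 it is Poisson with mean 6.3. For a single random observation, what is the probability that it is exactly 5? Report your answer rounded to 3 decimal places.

Conditional on each class, P(X = 5): 1: 0.0721736; 2: 0.0752333; 3: 0.151868.
By total probability, P(X = 5) = 0.39·0.0721736 + 0.26·0.0752333 + 0.35·0.151868 = 0.100862.

0.101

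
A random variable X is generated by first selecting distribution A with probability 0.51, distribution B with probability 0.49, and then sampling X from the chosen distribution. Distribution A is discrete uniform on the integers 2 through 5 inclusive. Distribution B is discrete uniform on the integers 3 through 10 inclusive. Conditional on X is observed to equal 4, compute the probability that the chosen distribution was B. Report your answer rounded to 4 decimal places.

0.3245

Likelihoods P(X=4 | ·): A: 0.25; B: 0.125.
Posterior ∝ prior × likelihood. Numerator for B: 0.49·0.125 = 0.06125.
Normalizing constant: 0.51·0.25 + 0.49·0.125 = 0.18875.
P(B | observation) = 0.06125 / 0.18875 = 0.324503.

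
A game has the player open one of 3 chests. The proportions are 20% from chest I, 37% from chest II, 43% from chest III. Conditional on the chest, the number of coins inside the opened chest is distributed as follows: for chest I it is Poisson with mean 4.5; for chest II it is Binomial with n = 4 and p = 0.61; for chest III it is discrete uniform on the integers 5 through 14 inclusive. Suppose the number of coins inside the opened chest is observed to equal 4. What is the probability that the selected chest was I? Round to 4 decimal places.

0.4256

Likelihoods P(X=4 | ·): I: 0.189808; II: 0.138458; III: 0.
Posterior ∝ prior × likelihood. Numerator for I: 0.2·0.189808 = 0.0379615.
Normalizing constant: 0.2·0.189808 + 0.37·0.138458 + 0.43·0 = 0.0891911.
P(I | observation) = 0.0379615 / 0.0891911 = 0.42562.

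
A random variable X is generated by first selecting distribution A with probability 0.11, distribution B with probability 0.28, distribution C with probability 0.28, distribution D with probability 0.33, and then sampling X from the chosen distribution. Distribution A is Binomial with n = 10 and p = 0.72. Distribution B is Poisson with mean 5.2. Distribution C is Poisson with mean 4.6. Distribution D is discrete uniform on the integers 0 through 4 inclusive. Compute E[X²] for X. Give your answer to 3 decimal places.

For each component E[X²] = Var + (mean)², giving A: 53.856; B: 32.24; C: 25.76; D: 6.
Overall E[X²] = 0.11·53.856 + 0.28·32.24 + 0.28·25.76 + 0.33·6 = 24.1442.

24.144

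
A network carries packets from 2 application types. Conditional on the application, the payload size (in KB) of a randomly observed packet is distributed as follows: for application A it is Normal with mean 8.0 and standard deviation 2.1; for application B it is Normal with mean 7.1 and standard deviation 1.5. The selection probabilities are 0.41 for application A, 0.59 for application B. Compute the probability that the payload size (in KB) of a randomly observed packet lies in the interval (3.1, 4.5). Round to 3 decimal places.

0.038

Conditional on each application, P(3.1 < X < 4.5): A: 0.037975; B: 0.0376878.
By total probability, P(3.1 < X < 4.5) = 0.41·0.037975 + 0.59·0.0376878 = 0.0378056.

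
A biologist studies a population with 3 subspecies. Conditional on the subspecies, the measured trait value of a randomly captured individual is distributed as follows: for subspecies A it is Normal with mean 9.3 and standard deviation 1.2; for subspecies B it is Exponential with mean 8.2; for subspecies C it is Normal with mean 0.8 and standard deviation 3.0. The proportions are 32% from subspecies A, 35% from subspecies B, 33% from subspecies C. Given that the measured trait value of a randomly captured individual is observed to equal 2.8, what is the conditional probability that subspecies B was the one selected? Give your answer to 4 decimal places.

0.4633

Likelihoods f(2.8 | ·): A: 1.41439e-07; B: 0.0866743; C: 0.106483.
Posterior ∝ prior × likelihood. Numerator for B: 0.35·0.0866743 = 0.030336.
Normalizing constant: 0.32·1.41439e-07 + 0.35·0.0866743 + 0.33·0.106483 = 0.0654753.
P(B | observation) = 0.030336 / 0.0654753 = 0.46332.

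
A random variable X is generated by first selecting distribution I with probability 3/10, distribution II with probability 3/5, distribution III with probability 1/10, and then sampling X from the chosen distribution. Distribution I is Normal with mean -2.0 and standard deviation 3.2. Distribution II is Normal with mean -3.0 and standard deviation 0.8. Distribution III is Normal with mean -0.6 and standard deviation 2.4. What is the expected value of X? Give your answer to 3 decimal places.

Component means — I: -2; II: -3; III: -0.6.
E[X] = 0.3·-2 + 0.6·-3 + 0.1·-0.6 = -2.46.

-2.460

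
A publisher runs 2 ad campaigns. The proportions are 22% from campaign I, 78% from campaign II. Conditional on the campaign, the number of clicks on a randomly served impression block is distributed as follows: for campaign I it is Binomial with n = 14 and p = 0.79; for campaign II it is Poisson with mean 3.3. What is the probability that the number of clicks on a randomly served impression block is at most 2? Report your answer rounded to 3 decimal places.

Conditional on each campaign, P(X ≤ 2): I: 4.35169e-07; II: 0.359426.
By total probability, P(X ≤ 2) = 0.22·4.35169e-07 + 0.78·0.359426 = 0.280353.

0.280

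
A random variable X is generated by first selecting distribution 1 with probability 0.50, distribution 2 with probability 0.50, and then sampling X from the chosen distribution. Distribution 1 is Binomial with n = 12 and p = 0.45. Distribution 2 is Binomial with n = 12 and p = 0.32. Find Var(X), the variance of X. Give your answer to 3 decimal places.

3.399

Per component, 1: μ=5.4, E[X²]=32.13; 2: μ=3.84, E[X²]=17.3568.
E[X] = 0.5·5.4 + 0.5·3.84 = 4.62.
E[X²] = 0.5·32.13 + 0.5·17.3568 = 24.7434.
Var(X) = E[X²] − (E[X])² = 24.7434 − 21.3444 = 3.399.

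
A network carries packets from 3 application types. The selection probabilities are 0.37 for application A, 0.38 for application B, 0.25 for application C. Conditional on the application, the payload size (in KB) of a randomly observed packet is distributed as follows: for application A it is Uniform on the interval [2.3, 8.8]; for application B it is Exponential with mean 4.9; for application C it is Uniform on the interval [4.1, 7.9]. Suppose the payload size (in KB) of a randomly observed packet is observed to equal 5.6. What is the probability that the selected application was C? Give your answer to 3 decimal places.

0.446

Likelihoods f(5.6 | ·): A: 0.153846; B: 0.065083; C: 0.263158.
Posterior ∝ prior × likelihood. Numerator for C: 0.25·0.263158 = 0.0657895.
Normalizing constant: 0.37·0.153846 + 0.38·0.065083 + 0.25·0.263158 = 0.147444.
P(C | observation) = 0.0657895 / 0.147444 = 0.446199.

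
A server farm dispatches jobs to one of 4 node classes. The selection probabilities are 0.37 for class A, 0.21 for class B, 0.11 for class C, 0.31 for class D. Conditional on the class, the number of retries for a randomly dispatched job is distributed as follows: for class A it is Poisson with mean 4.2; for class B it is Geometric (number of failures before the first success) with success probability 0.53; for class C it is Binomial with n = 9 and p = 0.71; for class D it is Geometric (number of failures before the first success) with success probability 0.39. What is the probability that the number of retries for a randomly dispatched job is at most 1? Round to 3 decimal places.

Conditional on each class, P(X ≤ 1): A: 0.077977; B: 0.7791; C: 0.000334165; D: 0.6279.
By total probability, P(X ≤ 1) = 0.37·0.077977 + 0.21·0.7791 + 0.11·0.000334165 + 0.31·0.6279 = 0.387148.

0.387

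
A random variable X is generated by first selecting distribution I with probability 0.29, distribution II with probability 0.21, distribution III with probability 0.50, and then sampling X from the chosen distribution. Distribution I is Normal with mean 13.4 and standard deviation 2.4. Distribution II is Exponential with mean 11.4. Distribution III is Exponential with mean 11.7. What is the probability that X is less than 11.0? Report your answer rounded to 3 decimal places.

Conditional on each component, P(X < 11.0): I: 0.158655; II: 0.618983; III: 0.609439.
By total probability, P(X < 11.0) = 0.29·0.158655 + 0.21·0.618983 + 0.5·0.609439 = 0.480716.

0.481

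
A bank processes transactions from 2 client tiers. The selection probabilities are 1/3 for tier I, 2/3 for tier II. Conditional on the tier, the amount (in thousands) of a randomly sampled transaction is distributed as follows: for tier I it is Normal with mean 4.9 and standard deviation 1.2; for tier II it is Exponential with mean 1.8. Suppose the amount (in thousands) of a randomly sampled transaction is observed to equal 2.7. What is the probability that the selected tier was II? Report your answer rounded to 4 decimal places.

0.8001

Likelihoods f(2.7 | ·): I: 0.061926; II: 0.123961.
Posterior ∝ prior × likelihood. Numerator for II: 0.666667·0.123961 = 0.0826408.
Normalizing constant: 0.333333·0.061926 + 0.666667·0.123961 = 0.103283.
P(II | observation) = 0.0826408 / 0.103283 = 0.800141.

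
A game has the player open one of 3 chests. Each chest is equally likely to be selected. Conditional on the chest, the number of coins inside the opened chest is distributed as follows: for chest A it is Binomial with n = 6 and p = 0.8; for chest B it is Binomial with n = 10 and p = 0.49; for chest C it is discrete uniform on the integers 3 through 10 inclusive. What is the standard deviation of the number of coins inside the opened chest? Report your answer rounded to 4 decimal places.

Per component, A: μ=4.8, E[X²]=24; B: μ=4.9, E[X²]=26.509; C: μ=6.5, E[X²]=47.5.
E[X] = 0.333333·4.8 + 0.333333·4.9 + 0.333333·6.5 = 5.4.
E[X²] = 0.333333·24 + 0.333333·26.509 + 0.333333·47.5 = 32.6697.
Var(X) = E[X²] − (E[X])² = 32.6697 − 29.16 = 3.50967.
SD(X) = √3.50967 = 1.87341.

1.8734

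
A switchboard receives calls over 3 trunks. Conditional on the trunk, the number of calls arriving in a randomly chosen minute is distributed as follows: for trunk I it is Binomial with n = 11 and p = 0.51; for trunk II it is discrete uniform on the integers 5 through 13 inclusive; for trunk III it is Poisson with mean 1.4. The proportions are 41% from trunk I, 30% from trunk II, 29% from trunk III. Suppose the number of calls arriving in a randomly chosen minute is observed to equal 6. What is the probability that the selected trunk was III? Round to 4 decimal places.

Likelihoods P(X=6 | ·): I: 0.229638; II: 0.111111; III: 0.00257883.
Posterior ∝ prior × likelihood. Numerator for III: 0.29·0.00257883 = 0.000747862.
Normalizing constant: 0.41·0.229638 + 0.3·0.111111 + 0.29·0.00257883 = 0.128233.
P(III | observation) = 0.000747862 / 0.128233 = 0.00583207.

0.0058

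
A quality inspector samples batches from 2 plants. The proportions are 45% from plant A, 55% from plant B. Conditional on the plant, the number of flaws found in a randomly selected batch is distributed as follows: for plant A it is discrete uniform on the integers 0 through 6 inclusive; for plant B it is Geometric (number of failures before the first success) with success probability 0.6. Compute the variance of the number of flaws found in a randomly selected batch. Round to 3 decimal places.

3.759

Per component, A: μ=3, E[X²]=13; B: μ=0.666667, E[X²]=1.55556.
E[X] = 0.45·3 + 0.55·0.666667 = 1.71667.
E[X²] = 0.45·13 + 0.55·1.55556 = 6.70556.
Var(X) = E[X²] − (E[X])² = 6.70556 − 2.94694 = 3.75861.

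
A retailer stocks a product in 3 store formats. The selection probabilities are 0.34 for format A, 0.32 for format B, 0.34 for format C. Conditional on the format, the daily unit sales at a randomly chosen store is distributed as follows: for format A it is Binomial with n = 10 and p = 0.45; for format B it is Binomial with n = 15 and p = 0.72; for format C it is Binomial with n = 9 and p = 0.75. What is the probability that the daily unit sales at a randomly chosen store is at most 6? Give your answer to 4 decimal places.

Conditional on each format, P(X ≤ 6): A: 0.898005; B: 0.00944448; C: 0.399323.
By total probability, P(X ≤ 6) = 0.34·0.898005 + 0.32·0.00944448 + 0.34·0.399323 = 0.444114.

0.4441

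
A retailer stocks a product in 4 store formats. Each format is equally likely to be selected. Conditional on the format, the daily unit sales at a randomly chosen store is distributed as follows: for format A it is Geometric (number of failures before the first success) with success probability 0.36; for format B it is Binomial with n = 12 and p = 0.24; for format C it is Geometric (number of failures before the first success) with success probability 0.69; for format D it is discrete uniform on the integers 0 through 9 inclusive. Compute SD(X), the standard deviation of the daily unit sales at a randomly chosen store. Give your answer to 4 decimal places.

2.4930

Per component, A: μ=1.77778, E[X²]=8.09877; B: μ=2.88, E[X²]=10.4832; C: μ=0.449275, E[X²]=0.852972; D: μ=4.5, E[X²]=28.5.
E[X] = 0.25·1.77778 + 0.25·2.88 + 0.25·0.449275 + 0.25·4.5 = 2.40176.
E[X²] = 0.25·8.09877 + 0.25·10.4832 + 0.25·0.852972 + 0.25·28.5 = 11.9837.
Var(X) = E[X²] − (E[X])² = 11.9837 − 5.76847 = 6.21527.
SD(X) = √6.21527 = 2.49304.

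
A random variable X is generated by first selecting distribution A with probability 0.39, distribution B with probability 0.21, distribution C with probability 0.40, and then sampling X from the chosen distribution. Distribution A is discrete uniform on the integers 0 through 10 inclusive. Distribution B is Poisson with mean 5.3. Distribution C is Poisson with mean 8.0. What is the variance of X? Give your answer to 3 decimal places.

10.237

Per component, A: μ=5, E[X²]=35; B: μ=5.3, E[X²]=33.39; C: μ=8, E[X²]=72.
E[X] = 0.39·5 + 0.21·5.3 + 0.4·8 = 6.263.
E[X²] = 0.39·35 + 0.21·33.39 + 0.4·72 = 49.4619.
Var(X) = E[X²] − (E[X])² = 49.4619 − 39.2252 = 10.2367.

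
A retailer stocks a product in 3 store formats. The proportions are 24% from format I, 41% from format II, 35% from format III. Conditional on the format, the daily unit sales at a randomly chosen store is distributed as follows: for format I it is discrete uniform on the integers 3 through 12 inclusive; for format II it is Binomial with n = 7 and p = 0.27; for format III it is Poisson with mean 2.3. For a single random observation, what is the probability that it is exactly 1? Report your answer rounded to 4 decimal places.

Conditional on each format, P(X = 1): I: 0; II: 0.286022; III: 0.230595.
By total probability, P(X = 1) = 0.24·0 + 0.41·0.286022 + 0.35·0.230595 = 0.197977.

0.1980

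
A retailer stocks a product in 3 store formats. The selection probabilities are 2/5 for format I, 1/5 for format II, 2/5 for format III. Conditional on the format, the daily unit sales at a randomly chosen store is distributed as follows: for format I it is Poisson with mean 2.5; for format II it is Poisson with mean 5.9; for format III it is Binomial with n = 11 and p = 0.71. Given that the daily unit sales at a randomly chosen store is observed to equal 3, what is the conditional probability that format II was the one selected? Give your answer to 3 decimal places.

Likelihoods P(X=3 | ·): I: 0.213763; II: 0.0937707; III: 0.00295422.
Posterior ∝ prior × likelihood. Numerator for II: 0.2·0.0937707 = 0.0187541.
Normalizing constant: 0.4·0.213763 + 0.2·0.0937707 + 0.4·0.00295422 = 0.105441.
P(II | observation) = 0.0187541 / 0.105441 = 0.177864.

0.178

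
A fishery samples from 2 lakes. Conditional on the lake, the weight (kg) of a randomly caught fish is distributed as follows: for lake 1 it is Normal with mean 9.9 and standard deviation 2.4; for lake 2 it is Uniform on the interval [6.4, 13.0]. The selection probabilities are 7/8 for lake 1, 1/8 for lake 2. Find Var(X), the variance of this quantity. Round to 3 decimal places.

5.498

Per component, 1: μ=9.9, E[X²]=103.77; 2: μ=9.7, E[X²]=97.72.
E[X] = 0.875·9.9 + 0.125·9.7 = 9.875.
E[X²] = 0.875·103.77 + 0.125·97.72 = 103.014.
Var(X) = E[X²] − (E[X])² = 103.014 − 97.5156 = 5.49813.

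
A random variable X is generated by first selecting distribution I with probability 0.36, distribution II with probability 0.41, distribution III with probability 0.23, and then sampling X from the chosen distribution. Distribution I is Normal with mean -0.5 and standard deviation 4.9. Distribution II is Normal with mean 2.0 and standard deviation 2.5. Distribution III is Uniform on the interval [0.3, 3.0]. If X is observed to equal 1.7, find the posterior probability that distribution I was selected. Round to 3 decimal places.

0.150

Likelihoods f(1.7 | ·): I: 0.0736107; II: 0.158432; III: 0.37037.
Posterior ∝ prior × likelihood. Numerator for I: 0.36·0.0736107 = 0.0264998.
Normalizing constant: 0.36·0.0736107 + 0.41·0.158432 + 0.23·0.37037 = 0.176642.
P(I | observation) = 0.0264998 / 0.176642 = 0.15002.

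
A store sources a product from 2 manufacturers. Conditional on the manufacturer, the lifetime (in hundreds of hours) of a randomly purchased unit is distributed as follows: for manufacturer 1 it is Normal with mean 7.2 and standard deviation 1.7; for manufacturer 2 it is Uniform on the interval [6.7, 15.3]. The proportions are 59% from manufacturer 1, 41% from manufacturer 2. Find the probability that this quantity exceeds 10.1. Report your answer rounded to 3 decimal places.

Conditional on each manufacturer, P(X > 10.1): 1: 0.044015; 2: 0.604651.
By total probability, P(X > 10.1) = 0.59·0.044015 + 0.41·0.604651 = 0.273876.

0.274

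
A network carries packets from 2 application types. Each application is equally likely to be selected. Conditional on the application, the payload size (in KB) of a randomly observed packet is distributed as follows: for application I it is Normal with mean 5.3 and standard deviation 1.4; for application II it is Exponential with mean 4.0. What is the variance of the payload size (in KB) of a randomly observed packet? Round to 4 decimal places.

9.4025

Per component, I: μ=5.3, E[X²]=30.05; II: μ=4, E[X²]=32.
E[X] = 0.5·5.3 + 0.5·4 = 4.65.
E[X²] = 0.5·30.05 + 0.5·32 = 31.025.
Var(X) = E[X²] − (E[X])² = 31.025 − 21.6225 = 9.4025.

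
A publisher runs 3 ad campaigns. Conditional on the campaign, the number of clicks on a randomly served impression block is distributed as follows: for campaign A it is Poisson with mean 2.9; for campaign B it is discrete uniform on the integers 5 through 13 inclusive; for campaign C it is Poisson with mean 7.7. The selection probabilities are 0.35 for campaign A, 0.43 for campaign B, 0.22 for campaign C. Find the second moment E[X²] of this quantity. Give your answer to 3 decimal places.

56.393

For each component E[X²] = Var + (mean)², giving A: 11.31; B: 87.6667; C: 66.99.
Overall E[X²] = 0.35·11.31 + 0.43·87.6667 + 0.22·66.99 = 56.393.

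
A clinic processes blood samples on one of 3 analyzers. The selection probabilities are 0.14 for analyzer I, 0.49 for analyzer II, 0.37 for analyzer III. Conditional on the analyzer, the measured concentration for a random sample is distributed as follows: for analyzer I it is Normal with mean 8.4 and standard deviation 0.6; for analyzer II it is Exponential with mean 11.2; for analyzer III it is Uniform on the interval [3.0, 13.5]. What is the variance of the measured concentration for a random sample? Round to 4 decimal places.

Per component, I: μ=8.4, E[X²]=70.92; II: μ=11.2, E[X²]=250.88; III: μ=8.25, E[X²]=77.25.
E[X] = 0.14·8.4 + 0.49·11.2 + 0.37·8.25 = 9.7165.
E[X²] = 0.14·70.92 + 0.49·250.88 + 0.37·77.25 = 161.442.
Var(X) = E[X²] − (E[X])² = 161.442 − 94.4104 = 67.0321.

67.0321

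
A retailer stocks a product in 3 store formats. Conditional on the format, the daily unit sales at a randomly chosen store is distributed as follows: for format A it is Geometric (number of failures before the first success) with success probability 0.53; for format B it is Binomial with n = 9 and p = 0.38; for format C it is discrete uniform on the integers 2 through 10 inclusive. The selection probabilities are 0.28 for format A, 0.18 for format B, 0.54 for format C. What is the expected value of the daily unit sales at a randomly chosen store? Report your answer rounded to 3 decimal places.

Component means — A: 0.886792; B: 3.42; C: 6.
E[X] = 0.28·0.886792 + 0.18·3.42 + 0.54·6 = 4.1039.

4.104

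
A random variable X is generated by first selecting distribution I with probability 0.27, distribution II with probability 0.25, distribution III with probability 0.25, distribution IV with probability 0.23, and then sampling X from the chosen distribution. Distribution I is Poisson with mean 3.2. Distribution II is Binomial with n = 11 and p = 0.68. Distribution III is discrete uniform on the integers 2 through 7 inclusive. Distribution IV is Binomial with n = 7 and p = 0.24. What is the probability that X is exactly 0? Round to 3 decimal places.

0.045

Conditional on each component, P(X = 0): I: 0.0407622; II: 3.60288e-06; III: 0; IV: 0.146452.
By total probability, P(X = 0) = 0.27·0.0407622 + 0.25·3.60288e-06 + 0.25·0 + 0.23·0.146452 = 0.0446906.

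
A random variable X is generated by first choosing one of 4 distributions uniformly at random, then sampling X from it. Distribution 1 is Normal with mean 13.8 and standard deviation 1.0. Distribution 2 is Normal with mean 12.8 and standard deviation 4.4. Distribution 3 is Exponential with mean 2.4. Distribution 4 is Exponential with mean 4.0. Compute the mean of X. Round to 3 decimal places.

Component means — 1: 13.8; 2: 12.8; 3: 2.4; 4: 4.
E[X] = 0.25·13.8 + 0.25·12.8 + 0.25·2.4 + 0.25·4 = 8.25.

8.250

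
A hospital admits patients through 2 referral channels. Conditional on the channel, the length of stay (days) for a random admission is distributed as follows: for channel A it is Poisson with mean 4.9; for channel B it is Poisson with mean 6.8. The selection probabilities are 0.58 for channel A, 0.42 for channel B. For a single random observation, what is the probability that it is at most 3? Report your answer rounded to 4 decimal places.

0.2010

Conditional on each channel, P(X ≤ 3): A: 0.279345; B: 0.0928057.
By total probability, P(X ≤ 3) = 0.58·0.279345 + 0.42·0.0928057 = 0.200998.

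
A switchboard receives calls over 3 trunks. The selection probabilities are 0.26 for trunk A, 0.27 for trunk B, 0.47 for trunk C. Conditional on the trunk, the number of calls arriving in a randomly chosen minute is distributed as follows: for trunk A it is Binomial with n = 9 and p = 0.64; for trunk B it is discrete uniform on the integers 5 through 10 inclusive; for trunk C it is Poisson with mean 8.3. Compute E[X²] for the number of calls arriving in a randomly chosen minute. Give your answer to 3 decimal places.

61.420

For each component E[X²] = Var + (mean)², giving A: 35.2512; B: 59.1667; C: 77.19.
Overall E[X²] = 0.26·35.2512 + 0.27·59.1667 + 0.47·77.19 = 61.4196.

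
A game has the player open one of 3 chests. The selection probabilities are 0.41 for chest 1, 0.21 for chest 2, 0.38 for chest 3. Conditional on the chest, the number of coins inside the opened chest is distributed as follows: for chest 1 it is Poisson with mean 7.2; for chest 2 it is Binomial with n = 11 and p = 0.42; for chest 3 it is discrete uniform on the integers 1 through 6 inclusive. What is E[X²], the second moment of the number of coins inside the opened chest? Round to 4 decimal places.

35.0148

For each component E[X²] = Var + (mean)², giving 1: 59.04; 2: 24.024; 3: 15.1667.
Overall E[X²] = 0.41·59.04 + 0.21·24.024 + 0.38·15.1667 = 35.0148.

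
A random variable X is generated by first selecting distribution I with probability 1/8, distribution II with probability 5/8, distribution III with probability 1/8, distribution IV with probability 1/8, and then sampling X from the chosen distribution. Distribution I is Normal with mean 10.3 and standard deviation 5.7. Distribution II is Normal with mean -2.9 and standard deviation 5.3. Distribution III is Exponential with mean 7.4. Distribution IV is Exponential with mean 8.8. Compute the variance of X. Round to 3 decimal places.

Per component, I: μ=10.3, E[X²]=138.58; II: μ=-2.9, E[X²]=36.5; III: μ=7.4, E[X²]=109.52; IV: μ=8.8, E[X²]=154.88.
E[X] = 0.125·10.3 + 0.625·-2.9 + 0.125·7.4 + 0.125·8.8 = 1.5.
E[X²] = 0.125·138.58 + 0.625·36.5 + 0.125·109.52 + 0.125·154.88 = 73.185.
Var(X) = E[X²] − (E[X])² = 73.185 − 2.25 = 70.935.

70.935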